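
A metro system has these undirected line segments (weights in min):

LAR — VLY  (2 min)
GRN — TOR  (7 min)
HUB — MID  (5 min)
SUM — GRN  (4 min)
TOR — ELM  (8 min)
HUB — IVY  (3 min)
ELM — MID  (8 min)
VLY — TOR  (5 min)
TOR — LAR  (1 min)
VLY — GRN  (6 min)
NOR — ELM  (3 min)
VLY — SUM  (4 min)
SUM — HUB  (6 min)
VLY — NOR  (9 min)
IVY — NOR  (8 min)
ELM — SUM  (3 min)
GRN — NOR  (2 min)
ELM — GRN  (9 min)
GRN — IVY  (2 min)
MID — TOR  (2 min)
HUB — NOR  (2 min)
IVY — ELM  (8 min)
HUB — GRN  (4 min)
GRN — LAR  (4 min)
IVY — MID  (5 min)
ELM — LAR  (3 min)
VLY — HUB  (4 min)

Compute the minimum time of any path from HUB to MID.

Shortest distances from HUB:
HUB: 0
NOR: 2  (via HUB)
IVY: 3  (via HUB)
VLY: 4  (via HUB)
GRN: 4  (via HUB)
ELM: 5  (via NOR)
MID: 5  (via HUB)
Shortest route: HUB → MID = 5 min.

5 min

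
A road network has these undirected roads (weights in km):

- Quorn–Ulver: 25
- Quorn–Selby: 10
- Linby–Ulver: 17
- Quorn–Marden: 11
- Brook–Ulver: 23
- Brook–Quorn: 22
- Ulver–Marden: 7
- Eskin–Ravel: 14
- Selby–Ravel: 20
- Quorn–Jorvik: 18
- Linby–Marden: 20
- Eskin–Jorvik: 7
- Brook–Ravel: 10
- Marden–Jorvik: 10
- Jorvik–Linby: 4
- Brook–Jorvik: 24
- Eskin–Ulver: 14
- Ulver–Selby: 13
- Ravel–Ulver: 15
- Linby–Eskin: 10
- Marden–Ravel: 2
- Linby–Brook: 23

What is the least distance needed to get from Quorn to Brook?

Compare a few routes:
Quorn - Marden - Ravel - Brook: 11+2+10 = 23
Quorn - Selby - Ravel - Brook: 10+20+10 = 40
Quorn - Brook: 22 = 22
Cheapest is Quorn - Brook at 22 km.

22 km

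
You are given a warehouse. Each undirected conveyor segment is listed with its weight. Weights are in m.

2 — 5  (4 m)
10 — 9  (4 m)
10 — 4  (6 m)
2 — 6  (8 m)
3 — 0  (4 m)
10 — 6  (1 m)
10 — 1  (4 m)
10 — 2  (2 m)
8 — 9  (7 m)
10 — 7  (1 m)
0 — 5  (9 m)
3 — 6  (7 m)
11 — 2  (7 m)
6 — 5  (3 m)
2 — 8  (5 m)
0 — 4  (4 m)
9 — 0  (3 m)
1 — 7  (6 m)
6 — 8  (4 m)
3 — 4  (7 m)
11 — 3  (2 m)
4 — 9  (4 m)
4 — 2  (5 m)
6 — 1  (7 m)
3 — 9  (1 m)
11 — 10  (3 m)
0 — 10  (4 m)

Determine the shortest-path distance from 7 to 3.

Settle nodes by increasing distance from 7:
7: 0
10: 1  (via 7)
6: 2  (via 10)
2: 3  (via 10)
11: 4  (via 10)
0: 5  (via 10)
1: 5  (via 10)
5: 5  (via 6)
9: 5  (via 10)
3: 6  (via 11)
Shortest route: 7–10–11–3 = 6 m.

6 m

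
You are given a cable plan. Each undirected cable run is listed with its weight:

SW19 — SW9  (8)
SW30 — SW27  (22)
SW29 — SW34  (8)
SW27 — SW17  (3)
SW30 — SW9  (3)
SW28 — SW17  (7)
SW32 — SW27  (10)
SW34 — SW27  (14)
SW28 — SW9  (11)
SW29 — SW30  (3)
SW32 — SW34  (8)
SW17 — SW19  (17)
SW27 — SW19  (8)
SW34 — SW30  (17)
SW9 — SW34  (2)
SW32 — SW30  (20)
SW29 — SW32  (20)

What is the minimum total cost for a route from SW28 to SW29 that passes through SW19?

Shortest SW28→SW19: SW28 → SW17 → SW27 → SW19 = 18
Shortest SW19→SW29: SW19 → SW9 → SW30 → SW29 = 14
Total via SW19: 18 + 14 = 32.

32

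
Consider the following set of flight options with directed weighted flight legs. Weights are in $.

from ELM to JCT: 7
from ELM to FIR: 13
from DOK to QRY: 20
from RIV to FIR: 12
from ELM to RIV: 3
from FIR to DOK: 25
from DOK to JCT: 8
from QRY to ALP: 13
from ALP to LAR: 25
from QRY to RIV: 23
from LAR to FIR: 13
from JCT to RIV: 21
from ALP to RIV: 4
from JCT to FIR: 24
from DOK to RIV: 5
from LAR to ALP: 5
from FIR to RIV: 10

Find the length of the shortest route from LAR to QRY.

Enumerating some paths:
LAR → ALP → RIV → FIR → DOK → QRY: 5+4+12+25+20 = 66
LAR → FIR → DOK → QRY: 13+25+20 = 58
Cheapest is LAR → FIR → DOK → QRY at $58.

$58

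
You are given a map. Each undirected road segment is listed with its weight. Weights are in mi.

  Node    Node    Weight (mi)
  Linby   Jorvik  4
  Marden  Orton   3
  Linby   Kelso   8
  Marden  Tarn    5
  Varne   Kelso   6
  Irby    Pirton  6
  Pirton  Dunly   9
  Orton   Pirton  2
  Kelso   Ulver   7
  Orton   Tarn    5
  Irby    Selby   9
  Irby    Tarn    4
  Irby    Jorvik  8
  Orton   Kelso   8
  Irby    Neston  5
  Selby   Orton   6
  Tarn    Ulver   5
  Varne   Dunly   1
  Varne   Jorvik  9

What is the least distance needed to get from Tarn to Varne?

17 mi

Shortest distances from Tarn:
Tarn: 0
Irby: 4  (via Tarn)
Orton: 5  (via Tarn)
Ulver: 5  (via Tarn)
Marden: 5  (via Tarn)
Pirton: 7  (via Orton)
Neston: 9  (via Irby)
Selby: 11  (via Orton)
Kelso: 12  (via Ulver)
Jorvik: 12  (via Irby)
Dunly: 16  (via Pirton)
Linby: 16  (via Jorvik)
Varne: 17  (via Dunly)
Shortest route: Tarn → Orton → Pirton → Dunly → Varne = 17 mi.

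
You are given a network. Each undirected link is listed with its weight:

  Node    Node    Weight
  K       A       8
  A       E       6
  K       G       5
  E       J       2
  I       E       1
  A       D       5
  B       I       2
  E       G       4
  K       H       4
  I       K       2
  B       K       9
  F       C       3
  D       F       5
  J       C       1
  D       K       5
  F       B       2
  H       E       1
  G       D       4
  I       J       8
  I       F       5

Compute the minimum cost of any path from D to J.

9

Running Dijkstra from D:
D: 0
G: 4  (via D)
A: 5  (via D)
F: 5  (via D)
K: 5  (via D)
B: 7  (via F)
I: 7  (via K)
C: 8  (via F)
E: 8  (via G)
H: 9  (via K)
J: 9  (via C)
Shortest route: D–F–C–J = 9.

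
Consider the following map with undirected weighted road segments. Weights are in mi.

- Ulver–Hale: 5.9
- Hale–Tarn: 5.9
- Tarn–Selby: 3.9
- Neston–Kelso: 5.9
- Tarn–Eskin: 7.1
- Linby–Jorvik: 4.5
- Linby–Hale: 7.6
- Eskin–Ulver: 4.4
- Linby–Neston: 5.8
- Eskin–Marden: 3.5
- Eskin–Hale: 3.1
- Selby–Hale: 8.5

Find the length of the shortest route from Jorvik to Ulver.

18 mi

Candidate routes:
Jorvik → Linby → Hale → Ulver: 4.5+7.6+5.9 = 18
Jorvik → Linby → Hale → Eskin → Ulver: 4.5+7.6+3.1+4.4 = 19.6
The minimum is 18 mi via Jorvik → Linby → Hale → Ulver.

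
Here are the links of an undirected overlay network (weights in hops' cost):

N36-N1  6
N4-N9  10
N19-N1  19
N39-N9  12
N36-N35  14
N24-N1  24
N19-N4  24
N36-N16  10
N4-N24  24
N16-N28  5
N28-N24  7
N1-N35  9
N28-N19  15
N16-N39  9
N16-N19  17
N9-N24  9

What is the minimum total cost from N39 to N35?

Candidate routes:
N39–N16–N19–N1–N35: 9+17+19+9 = 54
N39–N16–N36–N1–N35: 9+10+6+9 = 34
N39–N16–N36–N35: 9+10+14 = 33
The minimum is 33 hops' cost via N39–N16–N36–N35.

33 hops' cost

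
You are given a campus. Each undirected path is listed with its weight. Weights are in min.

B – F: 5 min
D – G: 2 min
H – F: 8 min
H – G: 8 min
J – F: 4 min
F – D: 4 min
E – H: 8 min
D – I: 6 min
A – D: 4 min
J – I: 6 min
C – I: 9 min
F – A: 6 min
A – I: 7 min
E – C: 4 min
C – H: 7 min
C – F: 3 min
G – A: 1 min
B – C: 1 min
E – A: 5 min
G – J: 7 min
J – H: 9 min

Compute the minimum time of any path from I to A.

Candidate routes:
I - A: 7 = 7
I - D - G - A: 6+2+1 = 9
Cheapest is I - A at 7 min.

7 min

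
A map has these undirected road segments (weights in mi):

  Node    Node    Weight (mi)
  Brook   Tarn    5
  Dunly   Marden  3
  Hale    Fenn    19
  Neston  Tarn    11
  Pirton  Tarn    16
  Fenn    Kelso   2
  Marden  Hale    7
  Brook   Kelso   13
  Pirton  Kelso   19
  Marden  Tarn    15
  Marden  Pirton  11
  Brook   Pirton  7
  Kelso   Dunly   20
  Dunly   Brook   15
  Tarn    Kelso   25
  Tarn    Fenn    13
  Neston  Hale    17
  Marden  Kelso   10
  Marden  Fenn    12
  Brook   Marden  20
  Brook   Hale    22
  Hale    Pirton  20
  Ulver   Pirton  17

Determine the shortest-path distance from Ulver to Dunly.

31 mi

Enumerating some paths:
Ulver - Pirton - Marden - Dunly: 17+11+3 = 31
Ulver - Pirton - Brook - Dunly: 17+7+15 = 39
Cheapest is Ulver - Pirton - Marden - Dunly at 31 mi.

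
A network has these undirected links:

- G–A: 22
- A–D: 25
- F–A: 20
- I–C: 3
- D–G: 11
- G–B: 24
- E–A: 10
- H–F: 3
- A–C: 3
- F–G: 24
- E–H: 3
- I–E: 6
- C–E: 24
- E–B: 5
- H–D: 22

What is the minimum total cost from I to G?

28

Shortest distances from I:
I: 0
C: 3  (via I)
A: 6  (via C)
E: 6  (via I)
H: 9  (via E)
B: 11  (via E)
F: 12  (via H)
G: 28  (via A)
Shortest route: I → C → A → G = 28.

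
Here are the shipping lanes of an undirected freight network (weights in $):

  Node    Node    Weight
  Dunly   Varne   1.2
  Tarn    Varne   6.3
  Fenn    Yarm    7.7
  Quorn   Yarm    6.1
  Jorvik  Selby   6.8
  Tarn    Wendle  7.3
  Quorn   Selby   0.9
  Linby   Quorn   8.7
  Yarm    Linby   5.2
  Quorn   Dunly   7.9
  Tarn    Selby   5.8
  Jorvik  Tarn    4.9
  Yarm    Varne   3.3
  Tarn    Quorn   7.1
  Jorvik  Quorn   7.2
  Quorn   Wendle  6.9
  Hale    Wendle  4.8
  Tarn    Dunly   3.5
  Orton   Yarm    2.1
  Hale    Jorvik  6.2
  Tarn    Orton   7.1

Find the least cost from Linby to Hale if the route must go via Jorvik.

Best Linby to Jorvik: Linby → Quorn → Jorvik costing 15.9
Best Jorvik to Hale: Jorvik → Hale costing 6.2
Total via Jorvik: 15.9 + 6.2 = $22.1.

$22.1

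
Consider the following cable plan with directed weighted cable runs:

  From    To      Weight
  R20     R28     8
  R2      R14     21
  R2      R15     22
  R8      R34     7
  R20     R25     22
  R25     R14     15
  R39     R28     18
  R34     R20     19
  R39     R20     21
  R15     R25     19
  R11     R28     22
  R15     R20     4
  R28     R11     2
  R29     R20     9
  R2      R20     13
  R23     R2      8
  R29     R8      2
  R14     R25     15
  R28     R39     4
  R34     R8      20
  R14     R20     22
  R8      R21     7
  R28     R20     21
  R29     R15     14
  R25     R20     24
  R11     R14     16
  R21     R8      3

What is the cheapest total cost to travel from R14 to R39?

Enumerating some paths:
R14 → R25 → R20 → R28 → R39: 15+24+8+4 = 51
R14 → R20 → R28 → R39: 22+8+4 = 34
The minimum is 34 via R14 → R20 → R28 → R39.

34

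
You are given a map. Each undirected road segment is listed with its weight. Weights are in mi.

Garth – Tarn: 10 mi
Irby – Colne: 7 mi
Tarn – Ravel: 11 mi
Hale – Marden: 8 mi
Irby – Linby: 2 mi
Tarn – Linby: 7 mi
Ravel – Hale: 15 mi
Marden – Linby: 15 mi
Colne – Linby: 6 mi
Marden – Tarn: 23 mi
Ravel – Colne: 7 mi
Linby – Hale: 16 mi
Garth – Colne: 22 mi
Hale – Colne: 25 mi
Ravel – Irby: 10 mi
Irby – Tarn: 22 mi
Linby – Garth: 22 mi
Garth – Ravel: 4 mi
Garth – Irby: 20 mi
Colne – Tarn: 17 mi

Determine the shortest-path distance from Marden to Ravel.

23 mi

Settle nodes by increasing distance from Marden:
Marden: 0
Hale: 8  (via Marden)
Linby: 15  (via Marden)
Irby: 17  (via Linby)
Colne: 21  (via Linby)
Tarn: 22  (via Linby)
Ravel: 23  (via Hale)
Shortest route: Marden–Hale–Ravel = 23 mi.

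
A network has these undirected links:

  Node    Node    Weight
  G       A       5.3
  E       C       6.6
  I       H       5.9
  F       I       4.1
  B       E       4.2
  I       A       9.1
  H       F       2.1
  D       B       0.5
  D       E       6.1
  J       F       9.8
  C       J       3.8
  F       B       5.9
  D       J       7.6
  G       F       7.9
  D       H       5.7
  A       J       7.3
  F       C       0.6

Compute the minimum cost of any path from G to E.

Settle nodes by increasing distance from G:
G: 0
A: 5.3  (via G)
F: 7.9  (via G)
C: 8.5  (via F)
H: 10  (via F)
I: 12  (via F)
J: 12.3  (via C)
B: 13.8  (via F)
D: 14.3  (via B)
E: 15.1  (via C)
Shortest route: G → F → C → E = 15.1.

15.1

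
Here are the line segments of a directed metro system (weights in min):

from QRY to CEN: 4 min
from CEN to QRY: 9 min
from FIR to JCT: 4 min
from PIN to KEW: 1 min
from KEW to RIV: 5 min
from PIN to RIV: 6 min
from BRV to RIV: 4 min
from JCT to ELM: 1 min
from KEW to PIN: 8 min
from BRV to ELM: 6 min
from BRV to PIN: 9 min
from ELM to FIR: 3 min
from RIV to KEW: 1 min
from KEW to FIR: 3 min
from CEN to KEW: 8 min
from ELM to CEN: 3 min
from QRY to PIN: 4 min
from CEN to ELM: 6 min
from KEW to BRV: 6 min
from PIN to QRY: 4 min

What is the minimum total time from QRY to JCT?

Compare a few routes:
QRY–PIN–KEW–FIR–JCT: 4+1+3+4 = 12
QRY–CEN–ELM–FIR–JCT: 4+6+3+4 = 17
Cheapest is QRY–PIN–KEW–FIR–JCT at 12 min.

12 min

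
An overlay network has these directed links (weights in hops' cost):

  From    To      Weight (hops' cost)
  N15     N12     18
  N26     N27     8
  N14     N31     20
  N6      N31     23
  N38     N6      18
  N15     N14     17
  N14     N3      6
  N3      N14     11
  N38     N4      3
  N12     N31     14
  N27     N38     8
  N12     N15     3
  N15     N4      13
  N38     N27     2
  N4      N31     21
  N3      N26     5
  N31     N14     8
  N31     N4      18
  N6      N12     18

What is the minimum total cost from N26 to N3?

54 hops' cost

Settle nodes by increasing distance from N26:
N26: 0
N27: 8  (via N26)
N38: 16  (via N27)
N4: 19  (via N38)
N6: 34  (via N38)
N31: 40  (via N4)
N14: 48  (via N31)
N12: 52  (via N6)
N3: 54  (via N14)
Shortest route: N26–N27–N38–N4–N31–N14–N3 = 54 hops' cost.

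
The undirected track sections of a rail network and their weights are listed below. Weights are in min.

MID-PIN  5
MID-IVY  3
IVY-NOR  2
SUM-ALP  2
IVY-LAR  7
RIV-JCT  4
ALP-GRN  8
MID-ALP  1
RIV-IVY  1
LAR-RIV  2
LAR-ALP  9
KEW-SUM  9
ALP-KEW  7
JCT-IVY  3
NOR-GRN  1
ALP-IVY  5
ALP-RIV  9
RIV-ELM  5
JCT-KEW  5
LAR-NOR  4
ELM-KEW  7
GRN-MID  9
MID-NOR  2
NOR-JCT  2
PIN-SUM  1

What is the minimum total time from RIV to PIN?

Compare a few routes:
RIV → IVY → MID → PIN: 1+3+5 = 9
RIV → IVY → ALP → SUM → PIN: 1+5+2+1 = 9
RIV → IVY → NOR → MID → ALP → SUM → PIN: 1+2+2+1+2+1 = 9
RIV → IVY → MID → ALP → SUM → PIN: 1+3+1+2+1 = 8
The minimum is 8 min via RIV → IVY → MID → ALP → SUM → PIN.

8 min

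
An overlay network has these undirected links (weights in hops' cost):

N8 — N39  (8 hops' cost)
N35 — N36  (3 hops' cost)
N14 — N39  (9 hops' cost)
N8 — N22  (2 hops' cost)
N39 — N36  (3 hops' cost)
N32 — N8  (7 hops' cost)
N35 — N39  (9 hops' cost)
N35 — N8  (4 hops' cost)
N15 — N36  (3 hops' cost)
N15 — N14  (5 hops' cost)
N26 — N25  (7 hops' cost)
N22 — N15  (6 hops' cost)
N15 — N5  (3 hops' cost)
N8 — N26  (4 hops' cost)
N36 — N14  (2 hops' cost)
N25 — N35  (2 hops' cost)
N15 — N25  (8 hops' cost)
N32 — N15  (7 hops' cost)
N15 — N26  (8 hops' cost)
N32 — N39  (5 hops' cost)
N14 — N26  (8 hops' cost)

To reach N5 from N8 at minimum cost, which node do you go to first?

N22

Compare a few routes:
N8 → N26 → N15 → N5: 4+8+3 = 15
N8 → N22 → N15 → N5: 2+6+3 = 11
N8 → N35 → N36 → N15 → N5: 4+3+3+3 = 13
Cheapest is N8 → N22 → N15 → N5 at 11 hops' cost.
So from N8 the first move is to N22.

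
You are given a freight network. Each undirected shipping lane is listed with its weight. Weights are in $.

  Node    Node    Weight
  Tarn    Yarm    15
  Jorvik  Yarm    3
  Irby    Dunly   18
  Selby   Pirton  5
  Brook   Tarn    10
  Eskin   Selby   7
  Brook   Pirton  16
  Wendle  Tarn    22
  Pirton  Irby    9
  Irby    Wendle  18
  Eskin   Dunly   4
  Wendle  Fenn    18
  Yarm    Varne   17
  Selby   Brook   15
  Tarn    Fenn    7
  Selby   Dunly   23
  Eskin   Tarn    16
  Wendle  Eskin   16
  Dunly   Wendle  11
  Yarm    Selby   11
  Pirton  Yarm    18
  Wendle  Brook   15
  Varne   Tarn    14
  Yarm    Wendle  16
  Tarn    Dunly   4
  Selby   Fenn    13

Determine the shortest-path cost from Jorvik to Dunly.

$22

Candidate routes:
Jorvik → Yarm → Tarn → Dunly: 3+15+4 = 22
Jorvik → Yarm → Selby → Eskin → Dunly: 3+11+7+4 = 25
Cheapest is Jorvik → Yarm → Tarn → Dunly at $22.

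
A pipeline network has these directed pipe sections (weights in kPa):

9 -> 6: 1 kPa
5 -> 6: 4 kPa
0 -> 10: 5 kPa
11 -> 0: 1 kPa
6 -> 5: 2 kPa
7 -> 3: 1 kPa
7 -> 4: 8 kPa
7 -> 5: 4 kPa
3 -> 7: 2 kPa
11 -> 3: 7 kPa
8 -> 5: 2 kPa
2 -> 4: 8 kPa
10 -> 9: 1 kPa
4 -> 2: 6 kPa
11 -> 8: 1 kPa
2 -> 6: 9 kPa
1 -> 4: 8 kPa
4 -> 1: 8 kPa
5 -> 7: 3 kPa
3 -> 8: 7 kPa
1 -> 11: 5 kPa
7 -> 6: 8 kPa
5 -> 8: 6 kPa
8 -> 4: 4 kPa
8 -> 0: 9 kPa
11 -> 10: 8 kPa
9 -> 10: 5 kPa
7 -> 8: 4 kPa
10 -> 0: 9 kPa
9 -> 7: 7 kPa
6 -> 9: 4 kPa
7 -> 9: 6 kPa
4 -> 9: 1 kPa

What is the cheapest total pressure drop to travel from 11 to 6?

7 kPa

Candidate routes:
11 - 0 - 10 - 9 - 6: 1+5+1+1 = 8
11 - 8 - 5 - 7 - 9 - 6: 1+2+3+6+1 = 13
11 - 8 - 5 - 6: 1+2+4 = 7
11 - 10 - 9 - 6: 8+1+1 = 10
The minimum is 7 kPa via 11 - 8 - 5 - 6.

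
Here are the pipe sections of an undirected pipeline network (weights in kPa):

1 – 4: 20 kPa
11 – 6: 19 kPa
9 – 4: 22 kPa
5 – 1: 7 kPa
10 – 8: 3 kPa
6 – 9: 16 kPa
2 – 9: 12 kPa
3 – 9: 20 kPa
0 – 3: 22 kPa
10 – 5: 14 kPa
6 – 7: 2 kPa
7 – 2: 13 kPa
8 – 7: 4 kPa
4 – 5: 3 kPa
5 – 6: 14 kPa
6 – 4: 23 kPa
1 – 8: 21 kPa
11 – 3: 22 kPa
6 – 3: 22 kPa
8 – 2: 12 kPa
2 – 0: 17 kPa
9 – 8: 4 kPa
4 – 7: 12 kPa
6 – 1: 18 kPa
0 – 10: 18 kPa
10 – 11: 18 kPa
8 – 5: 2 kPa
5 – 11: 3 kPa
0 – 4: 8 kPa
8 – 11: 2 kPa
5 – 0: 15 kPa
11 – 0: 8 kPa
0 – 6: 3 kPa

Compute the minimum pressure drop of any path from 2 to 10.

15 kPa

Running Dijkstra from 2:
2: 0
8: 12  (via 2)
9: 12  (via 2)
7: 13  (via 2)
5: 14  (via 8)
11: 14  (via 8)
6: 15  (via 7)
10: 15  (via 8)
Shortest route: 2–8–10 = 15 kPa.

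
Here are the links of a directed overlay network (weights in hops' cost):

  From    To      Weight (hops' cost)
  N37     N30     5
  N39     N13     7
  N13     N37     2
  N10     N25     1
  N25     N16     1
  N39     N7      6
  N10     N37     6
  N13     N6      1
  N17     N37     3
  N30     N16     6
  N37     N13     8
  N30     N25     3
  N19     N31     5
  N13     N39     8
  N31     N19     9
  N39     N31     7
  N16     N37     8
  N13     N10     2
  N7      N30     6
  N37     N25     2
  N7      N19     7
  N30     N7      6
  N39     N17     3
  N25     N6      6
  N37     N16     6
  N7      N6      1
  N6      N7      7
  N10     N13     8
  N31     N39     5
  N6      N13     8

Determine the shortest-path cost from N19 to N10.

19 hops' cost

Candidate routes:
N19 - N31 - N39 - N13 - N10: 5+5+7+2 = 19
N19 - N31 - N39 - N17 - N37 - N13 - N10: 5+5+3+3+8+2 = 26
Cheapest is N19 - N31 - N39 - N13 - N10 at 19 hops' cost.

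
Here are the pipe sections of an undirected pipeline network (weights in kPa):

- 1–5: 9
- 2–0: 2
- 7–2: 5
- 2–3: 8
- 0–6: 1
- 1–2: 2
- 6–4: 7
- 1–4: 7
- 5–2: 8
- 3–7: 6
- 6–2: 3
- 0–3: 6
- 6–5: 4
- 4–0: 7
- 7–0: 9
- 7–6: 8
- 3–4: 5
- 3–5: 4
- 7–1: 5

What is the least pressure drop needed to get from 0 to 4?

Settle nodes by increasing distance from 0:
0: 0
6: 1  (via 0)
2: 2  (via 0)
1: 4  (via 2)
5: 5  (via 6)
3: 6  (via 0)
4: 7  (via 0)
Shortest route: 0 → 4 = 7 kPa.

7 kPa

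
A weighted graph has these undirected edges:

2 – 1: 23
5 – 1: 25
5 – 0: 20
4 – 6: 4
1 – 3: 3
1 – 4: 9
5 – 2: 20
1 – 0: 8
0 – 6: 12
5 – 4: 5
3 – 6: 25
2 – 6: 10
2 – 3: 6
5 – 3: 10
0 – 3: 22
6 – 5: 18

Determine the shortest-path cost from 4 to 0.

16

Running Dijkstra from 4:
4: 0
6: 4  (via 4)
5: 5  (via 4)
1: 9  (via 4)
3: 12  (via 1)
2: 14  (via 6)
0: 16  (via 6)
Shortest route: 4 → 6 → 0 = 16.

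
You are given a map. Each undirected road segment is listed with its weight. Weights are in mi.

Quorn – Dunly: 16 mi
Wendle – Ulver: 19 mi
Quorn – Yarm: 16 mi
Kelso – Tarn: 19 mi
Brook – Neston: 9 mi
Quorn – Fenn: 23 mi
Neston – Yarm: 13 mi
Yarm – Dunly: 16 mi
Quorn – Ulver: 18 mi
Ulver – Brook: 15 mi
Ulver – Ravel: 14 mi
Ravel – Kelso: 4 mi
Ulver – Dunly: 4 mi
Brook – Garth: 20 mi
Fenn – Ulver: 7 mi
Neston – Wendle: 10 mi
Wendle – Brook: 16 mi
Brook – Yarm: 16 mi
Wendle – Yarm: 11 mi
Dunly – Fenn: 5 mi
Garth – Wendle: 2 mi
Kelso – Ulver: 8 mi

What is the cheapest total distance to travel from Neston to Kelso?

Enumerating some paths:
Neston–Brook–Ulver–Kelso: 9+15+8 = 32
Neston–Wendle–Ulver–Kelso: 10+19+8 = 37
Cheapest is Neston–Brook–Ulver–Kelso at 32 mi.

32 mi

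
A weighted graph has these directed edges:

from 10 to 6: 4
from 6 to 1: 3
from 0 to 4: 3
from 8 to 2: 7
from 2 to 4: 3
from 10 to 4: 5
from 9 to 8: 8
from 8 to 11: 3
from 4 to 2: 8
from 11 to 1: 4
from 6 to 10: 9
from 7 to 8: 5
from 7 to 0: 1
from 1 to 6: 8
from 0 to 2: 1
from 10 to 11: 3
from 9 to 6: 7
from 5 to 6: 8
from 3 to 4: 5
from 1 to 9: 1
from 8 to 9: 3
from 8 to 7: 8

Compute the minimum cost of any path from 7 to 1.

12

Settle nodes by increasing distance from 7:
7: 0
0: 1  (via 7)
2: 2  (via 0)
4: 4  (via 0)
8: 5  (via 7)
9: 8  (via 8)
11: 8  (via 8)
1: 12  (via 11)
Shortest route: 7–8–11–1 = 12.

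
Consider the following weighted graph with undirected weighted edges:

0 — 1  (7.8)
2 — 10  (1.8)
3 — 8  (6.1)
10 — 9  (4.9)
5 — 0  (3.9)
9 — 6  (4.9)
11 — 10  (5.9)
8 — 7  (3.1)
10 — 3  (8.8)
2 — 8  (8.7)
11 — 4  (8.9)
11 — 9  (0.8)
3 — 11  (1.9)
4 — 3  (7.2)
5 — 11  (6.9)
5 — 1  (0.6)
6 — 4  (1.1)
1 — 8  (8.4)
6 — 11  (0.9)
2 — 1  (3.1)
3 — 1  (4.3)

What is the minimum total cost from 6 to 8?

Settle nodes by increasing distance from 6:
6: 0
11: 0.9  (via 6)
4: 1.1  (via 6)
9: 1.7  (via 11)
3: 2.8  (via 11)
10: 6.6  (via 9)
1: 7.1  (via 3)
5: 7.7  (via 1)
2: 8.4  (via 10)
8: 8.9  (via 3)
Shortest route: 6–11–3–8 = 8.9.

8.9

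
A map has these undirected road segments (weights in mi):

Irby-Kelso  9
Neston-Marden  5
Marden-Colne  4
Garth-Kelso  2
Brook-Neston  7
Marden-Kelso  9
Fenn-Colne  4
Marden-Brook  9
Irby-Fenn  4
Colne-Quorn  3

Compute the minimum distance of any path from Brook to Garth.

Running Dijkstra from Brook:
Brook: 0
Neston: 7  (via Brook)
Marden: 9  (via Brook)
Colne: 13  (via Marden)
Quorn: 16  (via Colne)
Fenn: 17  (via Colne)
Kelso: 18  (via Marden)
Garth: 20  (via Kelso)
Shortest route: Brook–Marden–Kelso–Garth = 20 mi.

20 mi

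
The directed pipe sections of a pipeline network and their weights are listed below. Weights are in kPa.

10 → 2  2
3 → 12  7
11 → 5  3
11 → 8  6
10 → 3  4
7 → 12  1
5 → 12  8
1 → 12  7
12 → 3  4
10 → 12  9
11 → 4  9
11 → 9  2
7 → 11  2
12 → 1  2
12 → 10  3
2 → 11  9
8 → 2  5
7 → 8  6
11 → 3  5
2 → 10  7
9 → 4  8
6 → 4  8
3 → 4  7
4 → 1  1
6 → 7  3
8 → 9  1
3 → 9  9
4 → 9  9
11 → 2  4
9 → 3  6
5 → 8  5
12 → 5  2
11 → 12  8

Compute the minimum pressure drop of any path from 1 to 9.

Shortest distances from 1:
1: 0
12: 7  (via 1)
5: 9  (via 12)
10: 10  (via 12)
3: 11  (via 12)
2: 12  (via 10)
8: 14  (via 5)
9: 15  (via 8)
Shortest route: 1–12–5–8–9 = 15 kPa.

15 kPa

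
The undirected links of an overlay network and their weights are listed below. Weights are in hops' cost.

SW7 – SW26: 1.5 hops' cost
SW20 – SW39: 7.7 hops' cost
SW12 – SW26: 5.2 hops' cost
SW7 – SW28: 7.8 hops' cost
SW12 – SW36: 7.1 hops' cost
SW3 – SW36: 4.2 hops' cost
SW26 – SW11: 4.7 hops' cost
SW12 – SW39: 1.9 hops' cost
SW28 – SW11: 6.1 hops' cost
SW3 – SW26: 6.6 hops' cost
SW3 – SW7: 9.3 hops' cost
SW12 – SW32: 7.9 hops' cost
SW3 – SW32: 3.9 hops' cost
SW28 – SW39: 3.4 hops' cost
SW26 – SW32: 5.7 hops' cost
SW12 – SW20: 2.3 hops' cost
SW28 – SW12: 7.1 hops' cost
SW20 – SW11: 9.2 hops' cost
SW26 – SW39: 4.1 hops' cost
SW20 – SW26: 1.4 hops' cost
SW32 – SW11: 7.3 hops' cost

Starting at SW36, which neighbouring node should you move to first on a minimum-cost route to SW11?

SW3

Compare a few routes:
SW36 → SW3 → SW32 → SW11: 4.2+3.9+7.3 = 15.4
SW36 → SW3 → SW26 → SW11: 4.2+6.6+4.7 = 15.5
The minimum is 15.4 hops' cost via SW36 → SW3 → SW32 → SW11.
So from SW36 the first move is to SW3.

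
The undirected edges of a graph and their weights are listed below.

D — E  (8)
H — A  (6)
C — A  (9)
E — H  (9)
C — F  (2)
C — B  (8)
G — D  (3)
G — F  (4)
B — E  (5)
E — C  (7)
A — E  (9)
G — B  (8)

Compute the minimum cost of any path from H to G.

20

Settle nodes by increasing distance from H:
H: 0
A: 6  (via H)
E: 9  (via H)
B: 14  (via E)
C: 15  (via A)
D: 17  (via E)
F: 17  (via C)
G: 20  (via D)
Shortest route: H → E → D → G = 20.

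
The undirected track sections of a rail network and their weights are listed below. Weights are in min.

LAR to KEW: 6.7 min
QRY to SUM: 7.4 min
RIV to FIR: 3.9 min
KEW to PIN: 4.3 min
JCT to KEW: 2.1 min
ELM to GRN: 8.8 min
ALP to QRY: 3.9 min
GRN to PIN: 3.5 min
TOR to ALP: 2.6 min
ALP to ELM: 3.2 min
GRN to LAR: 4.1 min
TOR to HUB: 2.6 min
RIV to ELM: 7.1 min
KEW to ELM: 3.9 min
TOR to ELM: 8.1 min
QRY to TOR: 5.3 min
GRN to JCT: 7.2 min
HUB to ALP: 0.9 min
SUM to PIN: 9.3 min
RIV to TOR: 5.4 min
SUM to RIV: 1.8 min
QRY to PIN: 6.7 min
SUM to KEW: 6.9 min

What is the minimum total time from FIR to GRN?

Running Dijkstra from FIR:
FIR: 0
RIV: 3.9  (via FIR)
SUM: 5.7  (via RIV)
TOR: 9.3  (via RIV)
ELM: 11  (via RIV)
HUB: 11.9  (via TOR)
ALP: 11.9  (via TOR)
KEW: 12.6  (via SUM)
QRY: 13.1  (via SUM)
JCT: 14.7  (via KEW)
PIN: 15  (via SUM)
GRN: 18.5  (via PIN)
Shortest route: FIR → RIV → SUM → PIN → GRN = 18.5 min.

18.5 min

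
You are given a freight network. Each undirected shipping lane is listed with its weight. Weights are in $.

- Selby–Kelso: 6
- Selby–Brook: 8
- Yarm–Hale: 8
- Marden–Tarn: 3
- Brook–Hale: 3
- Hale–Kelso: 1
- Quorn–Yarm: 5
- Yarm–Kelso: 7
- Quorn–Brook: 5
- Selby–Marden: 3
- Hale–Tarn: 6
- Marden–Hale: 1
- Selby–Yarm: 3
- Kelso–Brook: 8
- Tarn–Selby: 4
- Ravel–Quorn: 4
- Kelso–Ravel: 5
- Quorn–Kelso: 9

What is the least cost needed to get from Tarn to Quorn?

Candidate routes:
Tarn → Marden → Hale → Brook → Quorn: 3+1+3+5 = 12
Tarn → Marden → Hale → Kelso → Quorn: 3+1+1+9 = 14
The minimum is $12 via Tarn → Marden → Hale → Brook → Quorn.

$12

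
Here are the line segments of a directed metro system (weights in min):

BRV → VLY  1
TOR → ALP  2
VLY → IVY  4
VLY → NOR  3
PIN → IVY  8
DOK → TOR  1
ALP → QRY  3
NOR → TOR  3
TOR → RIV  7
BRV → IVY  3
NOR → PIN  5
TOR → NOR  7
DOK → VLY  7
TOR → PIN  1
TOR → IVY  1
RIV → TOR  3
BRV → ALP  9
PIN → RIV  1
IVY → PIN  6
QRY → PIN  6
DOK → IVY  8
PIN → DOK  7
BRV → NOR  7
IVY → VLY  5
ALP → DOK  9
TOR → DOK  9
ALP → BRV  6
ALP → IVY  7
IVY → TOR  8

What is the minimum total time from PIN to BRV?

Candidate routes:
PIN–RIV–TOR–ALP–BRV: 1+3+2+6 = 12
PIN–IVY–VLY–NOR–TOR–ALP–BRV: 8+5+3+3+2+6 = 27
PIN–IVY–TOR–ALP–BRV: 8+8+2+6 = 24
PIN–DOK–TOR–ALP–BRV: 7+1+2+6 = 16
Cheapest is PIN–RIV–TOR–ALP–BRV at 12 min.

12 min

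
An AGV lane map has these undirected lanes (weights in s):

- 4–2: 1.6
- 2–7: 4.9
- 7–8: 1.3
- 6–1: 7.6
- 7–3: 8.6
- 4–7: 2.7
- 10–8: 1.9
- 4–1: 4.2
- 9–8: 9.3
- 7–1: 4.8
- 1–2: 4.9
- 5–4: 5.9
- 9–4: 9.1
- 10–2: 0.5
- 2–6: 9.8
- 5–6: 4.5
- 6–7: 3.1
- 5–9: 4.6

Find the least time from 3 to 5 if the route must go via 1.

23.5 s

Shortest 3→1: 3–7–1 = 13.4
Shortest 1→5: 1–4–5 = 10.1
Total via 1: 13.4 + 10.1 = 23.5 s.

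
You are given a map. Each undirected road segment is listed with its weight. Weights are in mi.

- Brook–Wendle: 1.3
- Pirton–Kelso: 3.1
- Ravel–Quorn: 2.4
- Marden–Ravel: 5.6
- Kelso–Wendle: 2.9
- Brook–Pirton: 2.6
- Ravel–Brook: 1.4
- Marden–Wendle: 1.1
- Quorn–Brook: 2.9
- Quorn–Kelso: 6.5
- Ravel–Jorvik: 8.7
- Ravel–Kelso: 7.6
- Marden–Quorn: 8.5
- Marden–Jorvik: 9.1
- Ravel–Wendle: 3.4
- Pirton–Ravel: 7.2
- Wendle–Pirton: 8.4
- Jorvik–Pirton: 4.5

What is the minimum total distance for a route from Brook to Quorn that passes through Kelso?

10.7 mi

Best Brook to Kelso: Brook–Wendle–Kelso costing 4.2
Best Kelso to Quorn: Kelso–Quorn costing 6.5
Total via Kelso: 4.2 + 6.5 = 10.7 mi.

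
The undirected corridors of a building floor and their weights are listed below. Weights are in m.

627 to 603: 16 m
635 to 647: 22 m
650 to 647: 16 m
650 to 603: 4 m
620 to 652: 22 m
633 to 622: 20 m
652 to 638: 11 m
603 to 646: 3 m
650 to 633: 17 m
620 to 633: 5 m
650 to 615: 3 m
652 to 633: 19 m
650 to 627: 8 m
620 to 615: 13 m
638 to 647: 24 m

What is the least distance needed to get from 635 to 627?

46 m

Candidate routes:
635–647–650–603–627: 22+16+4+16 = 58
635–647–650–627: 22+16+8 = 46
635–647–638–652–633–650–627: 22+24+11+19+17+8 = 101
Cheapest is 635–647–650–627 at 46 m.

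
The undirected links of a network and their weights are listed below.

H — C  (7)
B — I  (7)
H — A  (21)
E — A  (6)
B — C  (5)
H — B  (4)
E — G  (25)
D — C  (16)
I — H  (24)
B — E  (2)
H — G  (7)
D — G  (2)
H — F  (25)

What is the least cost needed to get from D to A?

21

Running Dijkstra from D:
D: 0
G: 2  (via D)
H: 9  (via G)
B: 13  (via H)
E: 15  (via B)
C: 16  (via D)
I: 20  (via B)
A: 21  (via E)
Shortest route: D → G → H → B → E → A = 21.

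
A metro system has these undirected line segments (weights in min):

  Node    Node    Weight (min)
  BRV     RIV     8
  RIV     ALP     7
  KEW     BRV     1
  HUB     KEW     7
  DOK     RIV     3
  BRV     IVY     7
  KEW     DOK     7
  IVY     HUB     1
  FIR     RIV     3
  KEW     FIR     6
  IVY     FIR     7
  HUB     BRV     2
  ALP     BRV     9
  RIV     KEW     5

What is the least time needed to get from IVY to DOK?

11 min

Shortest distances from IVY:
IVY: 0
HUB: 1  (via IVY)
BRV: 3  (via HUB)
KEW: 4  (via BRV)
FIR: 7  (via IVY)
RIV: 9  (via KEW)
DOK: 11  (via KEW)
Shortest route: IVY → HUB → BRV → KEW → DOK = 11 min.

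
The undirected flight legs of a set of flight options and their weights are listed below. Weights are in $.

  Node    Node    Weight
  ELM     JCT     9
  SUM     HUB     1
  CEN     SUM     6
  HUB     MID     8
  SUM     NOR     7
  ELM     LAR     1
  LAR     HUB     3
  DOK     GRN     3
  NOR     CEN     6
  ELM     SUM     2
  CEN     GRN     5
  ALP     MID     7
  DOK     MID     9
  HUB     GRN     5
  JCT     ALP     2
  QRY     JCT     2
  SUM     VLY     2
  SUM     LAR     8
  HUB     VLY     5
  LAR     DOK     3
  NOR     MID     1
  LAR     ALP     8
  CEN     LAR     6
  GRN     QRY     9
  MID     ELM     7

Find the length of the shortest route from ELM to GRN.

Enumerating some paths:
ELM–SUM–HUB–GRN: 2+1+5 = 8
ELM–LAR–DOK–GRN: 1+3+3 = 7
Cheapest is ELM–LAR–DOK–GRN at $7.

$7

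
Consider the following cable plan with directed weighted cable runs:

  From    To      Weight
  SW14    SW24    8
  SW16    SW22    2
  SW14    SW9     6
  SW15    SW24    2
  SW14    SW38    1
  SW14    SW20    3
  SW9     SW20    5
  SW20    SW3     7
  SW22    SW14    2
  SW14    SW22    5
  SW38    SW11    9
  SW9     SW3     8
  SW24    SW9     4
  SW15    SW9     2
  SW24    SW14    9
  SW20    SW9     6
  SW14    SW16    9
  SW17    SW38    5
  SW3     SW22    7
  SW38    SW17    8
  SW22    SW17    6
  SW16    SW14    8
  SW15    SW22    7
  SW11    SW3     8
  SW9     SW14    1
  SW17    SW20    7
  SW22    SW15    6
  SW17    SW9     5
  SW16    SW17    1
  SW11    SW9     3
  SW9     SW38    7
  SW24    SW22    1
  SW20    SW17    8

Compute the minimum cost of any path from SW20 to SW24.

Settle nodes by increasing distance from SW20:
SW20: 0
SW9: 6  (via SW20)
SW3: 7  (via SW20)
SW14: 7  (via SW9)
SW17: 8  (via SW20)
SW38: 8  (via SW14)
SW22: 12  (via SW14)
SW24: 15  (via SW14)
Shortest route: SW20–SW9–SW14–SW24 = 15.

15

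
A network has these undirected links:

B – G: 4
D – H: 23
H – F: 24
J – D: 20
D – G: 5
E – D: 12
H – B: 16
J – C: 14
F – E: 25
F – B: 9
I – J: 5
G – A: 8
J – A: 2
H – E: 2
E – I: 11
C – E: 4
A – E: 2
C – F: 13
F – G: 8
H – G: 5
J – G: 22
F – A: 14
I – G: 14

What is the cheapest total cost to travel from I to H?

Running Dijkstra from I:
I: 0
J: 5  (via I)
A: 7  (via J)
E: 9  (via A)
H: 11  (via E)
Shortest route: I → J → A → E → H = 11.

11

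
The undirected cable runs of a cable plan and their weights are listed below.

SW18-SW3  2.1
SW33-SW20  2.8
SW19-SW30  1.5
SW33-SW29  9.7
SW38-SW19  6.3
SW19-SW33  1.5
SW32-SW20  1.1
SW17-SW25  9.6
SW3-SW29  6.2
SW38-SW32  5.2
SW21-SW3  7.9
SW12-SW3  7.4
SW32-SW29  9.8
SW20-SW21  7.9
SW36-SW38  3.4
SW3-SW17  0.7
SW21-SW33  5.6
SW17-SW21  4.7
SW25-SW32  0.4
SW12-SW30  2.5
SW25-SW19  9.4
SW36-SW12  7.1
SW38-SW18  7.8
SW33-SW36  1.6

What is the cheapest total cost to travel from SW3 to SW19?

11.4

Candidate routes:
SW3 - SW17 - SW25 - SW32 - SW20 - SW33 - SW19: 0.7+9.6+0.4+1.1+2.8+1.5 = 16.1
SW3 - SW12 - SW30 - SW19: 7.4+2.5+1.5 = 11.4
SW3 - SW17 - SW21 - SW33 - SW19: 0.7+4.7+5.6+1.5 = 12.5
SW3 - SW21 - SW33 - SW19: 7.9+5.6+1.5 = 15
Cheapest is SW3 - SW12 - SW30 - SW19 at 11.4.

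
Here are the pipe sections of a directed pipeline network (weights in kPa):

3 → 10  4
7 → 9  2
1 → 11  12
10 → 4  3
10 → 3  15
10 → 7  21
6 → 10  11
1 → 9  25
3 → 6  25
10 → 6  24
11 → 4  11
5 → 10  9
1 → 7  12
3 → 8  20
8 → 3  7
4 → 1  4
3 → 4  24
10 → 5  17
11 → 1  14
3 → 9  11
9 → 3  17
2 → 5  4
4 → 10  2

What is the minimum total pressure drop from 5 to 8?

44 kPa

Running Dijkstra from 5:
5: 0
10: 9  (via 5)
4: 12  (via 10)
1: 16  (via 4)
3: 24  (via 10)
7: 28  (via 1)
11: 28  (via 1)
9: 30  (via 7)
6: 33  (via 10)
8: 44  (via 3)
Shortest route: 5 → 10 → 3 → 8 = 44 kPa.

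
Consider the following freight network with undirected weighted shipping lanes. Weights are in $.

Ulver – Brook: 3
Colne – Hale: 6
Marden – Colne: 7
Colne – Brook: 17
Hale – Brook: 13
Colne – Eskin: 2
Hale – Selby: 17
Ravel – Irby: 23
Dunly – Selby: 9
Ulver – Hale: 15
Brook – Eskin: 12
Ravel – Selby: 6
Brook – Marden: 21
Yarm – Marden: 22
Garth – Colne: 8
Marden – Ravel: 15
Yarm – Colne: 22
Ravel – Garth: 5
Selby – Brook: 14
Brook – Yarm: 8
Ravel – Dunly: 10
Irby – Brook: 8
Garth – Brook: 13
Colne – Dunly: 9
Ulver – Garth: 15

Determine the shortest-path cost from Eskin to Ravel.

$15

Compare a few routes:
Eskin–Colne–Garth–Ravel: 2+8+5 = 15
Eskin–Colne–Dunly–Ravel: 2+9+10 = 21
The minimum is $15 via Eskin–Colne–Garth–Ravel.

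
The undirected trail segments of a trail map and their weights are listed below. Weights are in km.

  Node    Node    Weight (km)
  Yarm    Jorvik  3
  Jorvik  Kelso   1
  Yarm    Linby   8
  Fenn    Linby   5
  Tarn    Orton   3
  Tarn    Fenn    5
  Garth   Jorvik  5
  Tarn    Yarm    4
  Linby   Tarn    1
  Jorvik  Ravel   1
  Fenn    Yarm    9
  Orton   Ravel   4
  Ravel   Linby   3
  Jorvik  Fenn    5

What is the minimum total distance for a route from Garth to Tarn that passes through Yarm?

12 km

Best Garth to Yarm: Garth → Jorvik → Yarm costing 8
Best Yarm to Tarn: Yarm → Tarn costing 4
Total via Yarm: 8 + 4 = 12 km.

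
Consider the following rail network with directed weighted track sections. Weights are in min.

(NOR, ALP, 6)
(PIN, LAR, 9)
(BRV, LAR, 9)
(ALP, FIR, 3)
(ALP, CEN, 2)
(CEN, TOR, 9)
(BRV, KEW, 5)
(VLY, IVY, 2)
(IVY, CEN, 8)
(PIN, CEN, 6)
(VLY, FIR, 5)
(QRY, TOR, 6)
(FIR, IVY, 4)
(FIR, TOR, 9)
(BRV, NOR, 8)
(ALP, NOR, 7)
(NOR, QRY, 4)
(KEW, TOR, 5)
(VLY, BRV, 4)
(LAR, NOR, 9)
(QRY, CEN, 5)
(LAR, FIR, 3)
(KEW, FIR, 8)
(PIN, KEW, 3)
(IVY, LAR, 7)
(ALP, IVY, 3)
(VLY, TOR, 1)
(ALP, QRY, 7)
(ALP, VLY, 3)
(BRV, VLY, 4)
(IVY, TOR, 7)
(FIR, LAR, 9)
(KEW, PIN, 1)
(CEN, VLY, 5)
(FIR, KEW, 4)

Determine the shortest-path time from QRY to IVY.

12 min

Enumerating some paths:
QRY → CEN → VLY → IVY: 5+5+2 = 12
QRY → CEN → VLY → FIR → IVY: 5+5+5+4 = 19
The minimum is 12 min via QRY → CEN → VLY → IVY.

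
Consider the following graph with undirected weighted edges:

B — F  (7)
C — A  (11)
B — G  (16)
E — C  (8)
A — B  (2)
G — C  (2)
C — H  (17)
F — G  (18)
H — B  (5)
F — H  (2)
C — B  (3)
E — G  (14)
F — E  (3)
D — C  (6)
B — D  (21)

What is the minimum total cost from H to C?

Compare a few routes:
H → F → E → C: 2+3+8 = 13
H → B → C: 5+3 = 8
H → F → B → C: 2+7+3 = 12
The minimum is 8 via H → B → C.

8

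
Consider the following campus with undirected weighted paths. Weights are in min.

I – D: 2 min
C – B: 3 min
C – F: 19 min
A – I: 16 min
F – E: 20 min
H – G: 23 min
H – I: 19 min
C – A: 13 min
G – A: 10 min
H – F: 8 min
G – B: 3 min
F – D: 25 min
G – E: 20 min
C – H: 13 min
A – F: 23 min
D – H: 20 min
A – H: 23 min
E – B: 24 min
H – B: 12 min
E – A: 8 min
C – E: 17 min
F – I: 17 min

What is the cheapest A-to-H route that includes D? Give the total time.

Shortest A→D: A → I → D = 18
Best D to H: D → H costing 20
Total via D: 18 + 20 = 38 min.

38 min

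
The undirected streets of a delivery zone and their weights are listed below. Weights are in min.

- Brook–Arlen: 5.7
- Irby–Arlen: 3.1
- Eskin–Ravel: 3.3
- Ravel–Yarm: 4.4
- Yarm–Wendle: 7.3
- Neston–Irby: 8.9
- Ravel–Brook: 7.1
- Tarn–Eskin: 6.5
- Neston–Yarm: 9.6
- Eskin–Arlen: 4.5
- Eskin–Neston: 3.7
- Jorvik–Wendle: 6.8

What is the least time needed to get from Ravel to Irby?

Shortest distances from Ravel:
Ravel: 0
Eskin: 3.3  (via Ravel)
Yarm: 4.4  (via Ravel)
Neston: 7  (via Eskin)
Brook: 7.1  (via Ravel)
Arlen: 7.8  (via Eskin)
Tarn: 9.8  (via Eskin)
Irby: 10.9  (via Arlen)
Shortest route: Ravel → Eskin → Arlen → Irby = 10.9 min.

10.9 min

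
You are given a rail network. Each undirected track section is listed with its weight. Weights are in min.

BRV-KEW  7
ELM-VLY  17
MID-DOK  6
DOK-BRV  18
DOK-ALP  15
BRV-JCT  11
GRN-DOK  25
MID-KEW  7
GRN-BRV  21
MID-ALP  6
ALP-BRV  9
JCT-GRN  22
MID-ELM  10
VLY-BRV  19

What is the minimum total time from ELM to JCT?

Settle nodes by increasing distance from ELM:
ELM: 0
MID: 10  (via ELM)
ALP: 16  (via MID)
DOK: 16  (via MID)
VLY: 17  (via ELM)
KEW: 17  (via MID)
BRV: 24  (via KEW)
JCT: 35  (via BRV)
Shortest route: ELM–MID–KEW–BRV–JCT = 35 min.

35 min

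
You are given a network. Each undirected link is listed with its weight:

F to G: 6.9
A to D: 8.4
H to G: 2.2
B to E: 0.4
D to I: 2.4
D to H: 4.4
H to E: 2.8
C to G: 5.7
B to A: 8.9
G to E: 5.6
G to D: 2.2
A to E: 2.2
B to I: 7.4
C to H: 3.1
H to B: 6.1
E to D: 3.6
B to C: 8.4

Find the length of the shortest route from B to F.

Candidate routes:
B - E - G - F: 0.4+5.6+6.9 = 12.9
B - E - D - G - F: 0.4+3.6+2.2+6.9 = 13.1
B - E - H - G - F: 0.4+2.8+2.2+6.9 = 12.3
The minimum is 12.3 via B - E - H - G - F.

12.3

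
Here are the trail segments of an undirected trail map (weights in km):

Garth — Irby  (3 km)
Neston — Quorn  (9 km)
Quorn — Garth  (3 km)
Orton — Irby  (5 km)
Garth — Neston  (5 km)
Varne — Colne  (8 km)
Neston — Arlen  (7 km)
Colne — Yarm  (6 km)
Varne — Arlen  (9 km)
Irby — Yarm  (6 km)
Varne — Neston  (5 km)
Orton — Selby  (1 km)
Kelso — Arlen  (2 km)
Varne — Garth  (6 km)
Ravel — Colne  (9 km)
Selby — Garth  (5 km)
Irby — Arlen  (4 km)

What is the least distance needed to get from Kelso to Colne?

Shortest distances from Kelso:
Kelso: 0
Arlen: 2  (via Kelso)
Irby: 6  (via Arlen)
Garth: 9  (via Irby)
Neston: 9  (via Arlen)
Varne: 11  (via Arlen)
Orton: 11  (via Irby)
Quorn: 12  (via Garth)
Yarm: 12  (via Irby)
Selby: 12  (via Orton)
Colne: 18  (via Yarm)
Shortest route: Kelso → Arlen → Irby → Yarm → Colne = 18 km.

18 km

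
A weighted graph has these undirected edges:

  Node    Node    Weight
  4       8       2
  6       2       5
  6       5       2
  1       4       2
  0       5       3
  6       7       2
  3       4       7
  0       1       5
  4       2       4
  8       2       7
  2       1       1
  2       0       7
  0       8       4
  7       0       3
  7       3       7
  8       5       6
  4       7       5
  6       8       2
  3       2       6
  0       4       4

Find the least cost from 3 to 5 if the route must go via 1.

Shortest 3→1: 3–2–1 = 7
Best 1 to 5: 1–0–5 costing 8
Total via 1: 7 + 8 = 15.

15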